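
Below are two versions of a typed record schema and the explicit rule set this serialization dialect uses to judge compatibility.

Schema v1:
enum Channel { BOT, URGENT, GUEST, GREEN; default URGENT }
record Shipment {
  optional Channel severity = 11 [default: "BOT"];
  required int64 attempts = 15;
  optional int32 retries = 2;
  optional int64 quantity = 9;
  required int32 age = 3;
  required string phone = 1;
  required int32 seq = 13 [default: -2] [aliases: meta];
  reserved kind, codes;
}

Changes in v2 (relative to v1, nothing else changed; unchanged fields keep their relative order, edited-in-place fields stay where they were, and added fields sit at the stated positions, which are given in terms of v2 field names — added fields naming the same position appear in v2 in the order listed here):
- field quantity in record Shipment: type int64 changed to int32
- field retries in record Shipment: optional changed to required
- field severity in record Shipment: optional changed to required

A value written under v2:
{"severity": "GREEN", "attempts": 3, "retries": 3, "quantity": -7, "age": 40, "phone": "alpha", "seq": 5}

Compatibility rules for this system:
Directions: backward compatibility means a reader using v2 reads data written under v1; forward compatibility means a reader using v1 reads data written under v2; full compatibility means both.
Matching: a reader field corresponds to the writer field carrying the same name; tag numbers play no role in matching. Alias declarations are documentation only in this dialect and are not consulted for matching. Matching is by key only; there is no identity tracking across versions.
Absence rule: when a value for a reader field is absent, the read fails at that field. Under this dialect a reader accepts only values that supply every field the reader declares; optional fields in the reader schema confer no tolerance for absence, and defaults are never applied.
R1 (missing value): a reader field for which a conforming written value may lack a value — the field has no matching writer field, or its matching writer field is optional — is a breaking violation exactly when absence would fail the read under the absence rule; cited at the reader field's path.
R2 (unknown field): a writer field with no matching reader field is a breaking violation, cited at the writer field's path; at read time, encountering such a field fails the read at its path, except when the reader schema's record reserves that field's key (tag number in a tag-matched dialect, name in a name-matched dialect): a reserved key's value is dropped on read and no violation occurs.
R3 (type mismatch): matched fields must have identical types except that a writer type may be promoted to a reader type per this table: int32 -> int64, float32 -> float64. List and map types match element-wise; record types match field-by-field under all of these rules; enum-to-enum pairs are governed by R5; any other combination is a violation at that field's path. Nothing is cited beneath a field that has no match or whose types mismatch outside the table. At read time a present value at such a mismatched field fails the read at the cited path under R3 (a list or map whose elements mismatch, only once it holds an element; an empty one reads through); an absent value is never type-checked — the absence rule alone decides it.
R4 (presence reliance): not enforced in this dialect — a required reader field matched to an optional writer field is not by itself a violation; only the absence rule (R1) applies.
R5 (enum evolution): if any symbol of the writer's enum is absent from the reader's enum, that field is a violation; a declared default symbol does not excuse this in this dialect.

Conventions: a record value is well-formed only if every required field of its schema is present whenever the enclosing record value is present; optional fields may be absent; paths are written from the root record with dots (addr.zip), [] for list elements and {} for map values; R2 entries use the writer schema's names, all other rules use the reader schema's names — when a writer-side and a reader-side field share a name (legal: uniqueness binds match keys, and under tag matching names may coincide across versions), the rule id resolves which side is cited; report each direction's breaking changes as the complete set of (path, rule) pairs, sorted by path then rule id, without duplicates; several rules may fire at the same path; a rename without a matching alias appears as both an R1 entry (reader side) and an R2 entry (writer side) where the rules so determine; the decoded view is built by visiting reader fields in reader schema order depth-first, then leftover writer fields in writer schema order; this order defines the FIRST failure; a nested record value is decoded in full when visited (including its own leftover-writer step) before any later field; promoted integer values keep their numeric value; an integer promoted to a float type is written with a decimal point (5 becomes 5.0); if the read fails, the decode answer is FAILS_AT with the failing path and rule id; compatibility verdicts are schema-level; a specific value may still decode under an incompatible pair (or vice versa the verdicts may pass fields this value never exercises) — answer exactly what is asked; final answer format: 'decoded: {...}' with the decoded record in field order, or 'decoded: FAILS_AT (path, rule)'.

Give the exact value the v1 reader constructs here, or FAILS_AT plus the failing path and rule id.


decoded: {"severity": "GREEN", "attempts": 3, "retries": 3, "quantity": -7, "age": 40, "phone": "alpha", "seq": 5}

in Shipment below, arrows point writer -> reader
decoding the Shipment value with the v1 reader:
  severity := "GREEN"
  attempts := 3
  retries := 3
  quantity := -7 (int32 -> int64)
  age := 40
  phone := "alpha"
  seq := 5
  => decoded: {"severity": "GREEN", "attempts": 3, "retries": 3, "quantity": -7, "age": 40, "phone": "alpha", "seq": 5}
diffs on Shipment not affecting the asked answer:
  field quantity in record Shipment: type int64 changed to int32 -> matters for Shipment compatibility verdicts, not for this value's decode
  field retries in record Shipment: optional changed to required -> matters for Shipment compatibility verdicts, not for this value's decode
  field severity in record Shipment: optional changed to required -> matters for Shipment compatibility verdicts, not for this value's decode


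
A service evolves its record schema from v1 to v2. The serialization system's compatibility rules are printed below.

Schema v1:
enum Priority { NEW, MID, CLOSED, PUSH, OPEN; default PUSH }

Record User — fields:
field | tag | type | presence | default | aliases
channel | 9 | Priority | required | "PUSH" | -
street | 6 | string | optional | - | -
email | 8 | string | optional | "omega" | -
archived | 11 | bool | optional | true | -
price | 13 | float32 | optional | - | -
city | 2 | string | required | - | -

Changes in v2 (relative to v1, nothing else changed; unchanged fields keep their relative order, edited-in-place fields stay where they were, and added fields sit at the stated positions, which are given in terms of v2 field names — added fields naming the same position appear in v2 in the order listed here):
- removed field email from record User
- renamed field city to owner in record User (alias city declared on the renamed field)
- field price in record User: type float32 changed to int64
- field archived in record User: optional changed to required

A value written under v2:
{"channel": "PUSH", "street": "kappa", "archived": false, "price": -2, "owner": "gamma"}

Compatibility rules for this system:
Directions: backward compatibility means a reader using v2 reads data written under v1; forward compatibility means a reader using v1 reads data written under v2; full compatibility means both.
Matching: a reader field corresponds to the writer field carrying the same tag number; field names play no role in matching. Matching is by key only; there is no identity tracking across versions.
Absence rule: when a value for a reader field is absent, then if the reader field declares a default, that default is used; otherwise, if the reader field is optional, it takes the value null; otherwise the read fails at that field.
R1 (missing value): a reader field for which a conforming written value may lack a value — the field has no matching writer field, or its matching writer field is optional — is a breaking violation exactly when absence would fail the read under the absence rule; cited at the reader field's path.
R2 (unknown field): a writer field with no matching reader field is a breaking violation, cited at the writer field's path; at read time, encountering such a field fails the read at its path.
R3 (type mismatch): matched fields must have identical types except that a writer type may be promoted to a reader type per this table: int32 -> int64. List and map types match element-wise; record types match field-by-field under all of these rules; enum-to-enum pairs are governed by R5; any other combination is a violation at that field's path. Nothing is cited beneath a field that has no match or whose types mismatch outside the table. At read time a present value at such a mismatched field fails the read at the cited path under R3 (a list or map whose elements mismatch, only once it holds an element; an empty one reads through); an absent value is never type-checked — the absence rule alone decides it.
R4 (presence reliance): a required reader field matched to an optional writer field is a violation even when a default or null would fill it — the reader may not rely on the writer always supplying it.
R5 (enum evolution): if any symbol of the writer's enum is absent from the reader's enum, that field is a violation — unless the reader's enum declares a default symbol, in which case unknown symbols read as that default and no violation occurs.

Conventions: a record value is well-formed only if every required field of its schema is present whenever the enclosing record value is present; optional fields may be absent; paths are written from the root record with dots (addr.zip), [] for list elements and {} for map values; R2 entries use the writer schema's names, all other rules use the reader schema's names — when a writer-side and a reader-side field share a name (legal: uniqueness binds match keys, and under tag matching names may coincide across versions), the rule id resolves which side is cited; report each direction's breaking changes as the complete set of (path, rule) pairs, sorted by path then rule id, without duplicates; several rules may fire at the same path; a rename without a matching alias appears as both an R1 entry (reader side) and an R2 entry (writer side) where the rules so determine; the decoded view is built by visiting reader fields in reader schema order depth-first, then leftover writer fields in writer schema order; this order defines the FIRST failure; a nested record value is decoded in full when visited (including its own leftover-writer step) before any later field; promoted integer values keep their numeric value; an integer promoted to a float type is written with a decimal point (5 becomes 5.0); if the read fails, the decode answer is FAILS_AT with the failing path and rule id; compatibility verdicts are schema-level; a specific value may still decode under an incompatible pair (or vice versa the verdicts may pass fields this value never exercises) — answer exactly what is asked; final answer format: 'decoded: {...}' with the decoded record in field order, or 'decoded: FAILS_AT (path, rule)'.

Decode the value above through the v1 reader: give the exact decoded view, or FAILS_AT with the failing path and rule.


decoded: FAILS_AT (price, R3)

in User below, arrows point writer -> reader
decode (reader v1):
  channel := "PUSH"
  street := "kappa"
  email := "omega" (absent -> default)
  archived := false
  read fails at price under R3
  => FAILS_AT (price, R3)
diffs on User not affecting the asked answer:
  removed field email from record User -> affects the rule determinations only; this particular User value decodes identically
  renamed field city to owner in record User (alias city declared on the renamed field) -> fires no rule on User under this dialect and leaves the result unchanged
  field archived in record User: optional changed to required -> affects the rule determinations only; this particular User value decodes identically


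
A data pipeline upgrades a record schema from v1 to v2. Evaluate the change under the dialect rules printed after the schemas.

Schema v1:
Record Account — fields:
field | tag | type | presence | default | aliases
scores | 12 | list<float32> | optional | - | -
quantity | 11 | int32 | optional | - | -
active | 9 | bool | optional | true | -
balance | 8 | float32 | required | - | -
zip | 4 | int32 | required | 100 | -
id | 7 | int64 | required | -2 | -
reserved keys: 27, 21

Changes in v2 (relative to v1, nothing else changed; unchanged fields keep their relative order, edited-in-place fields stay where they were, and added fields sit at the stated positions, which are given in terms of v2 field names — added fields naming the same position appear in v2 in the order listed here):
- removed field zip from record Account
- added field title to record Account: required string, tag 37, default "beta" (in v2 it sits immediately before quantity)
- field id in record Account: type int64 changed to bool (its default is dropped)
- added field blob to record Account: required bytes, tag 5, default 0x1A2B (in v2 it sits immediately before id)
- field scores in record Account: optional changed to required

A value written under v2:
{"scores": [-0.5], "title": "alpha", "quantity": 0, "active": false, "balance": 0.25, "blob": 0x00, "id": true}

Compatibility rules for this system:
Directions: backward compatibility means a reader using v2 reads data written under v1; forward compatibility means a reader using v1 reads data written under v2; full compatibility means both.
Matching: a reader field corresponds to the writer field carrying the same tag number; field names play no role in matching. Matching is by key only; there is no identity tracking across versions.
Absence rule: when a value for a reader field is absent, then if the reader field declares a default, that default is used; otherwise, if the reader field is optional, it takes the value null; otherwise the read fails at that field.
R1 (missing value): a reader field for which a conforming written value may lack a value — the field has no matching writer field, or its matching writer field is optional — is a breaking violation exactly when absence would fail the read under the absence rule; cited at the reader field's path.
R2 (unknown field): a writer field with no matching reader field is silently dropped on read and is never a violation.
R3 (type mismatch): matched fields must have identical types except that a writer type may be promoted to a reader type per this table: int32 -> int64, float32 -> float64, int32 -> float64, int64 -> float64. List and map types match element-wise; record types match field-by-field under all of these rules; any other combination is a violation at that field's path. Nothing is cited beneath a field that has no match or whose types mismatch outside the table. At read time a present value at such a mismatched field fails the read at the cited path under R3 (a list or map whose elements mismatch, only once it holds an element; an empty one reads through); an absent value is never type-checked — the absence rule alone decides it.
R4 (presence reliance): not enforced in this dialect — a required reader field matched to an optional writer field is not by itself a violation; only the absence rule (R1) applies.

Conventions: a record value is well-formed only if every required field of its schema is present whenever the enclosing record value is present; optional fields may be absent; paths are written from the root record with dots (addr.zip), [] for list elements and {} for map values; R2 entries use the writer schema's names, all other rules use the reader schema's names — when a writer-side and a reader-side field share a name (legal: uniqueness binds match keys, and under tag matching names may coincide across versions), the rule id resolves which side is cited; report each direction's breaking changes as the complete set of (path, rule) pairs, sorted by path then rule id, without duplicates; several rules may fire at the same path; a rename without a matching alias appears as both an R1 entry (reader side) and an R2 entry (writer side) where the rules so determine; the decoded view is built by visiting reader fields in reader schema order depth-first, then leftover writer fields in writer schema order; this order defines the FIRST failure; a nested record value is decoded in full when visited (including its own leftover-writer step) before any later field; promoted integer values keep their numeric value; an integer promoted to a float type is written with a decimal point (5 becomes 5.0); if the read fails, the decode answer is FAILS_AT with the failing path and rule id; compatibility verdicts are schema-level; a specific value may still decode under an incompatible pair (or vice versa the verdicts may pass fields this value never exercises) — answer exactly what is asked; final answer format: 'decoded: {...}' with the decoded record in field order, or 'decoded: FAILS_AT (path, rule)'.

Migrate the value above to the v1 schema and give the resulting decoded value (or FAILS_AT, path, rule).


in Account below, arrows point writer -> reader
decode walk for Account under reader schema v1:
  scores := [-0.5]
  quantity := 0
  active := false
  balance := 0.25
  zip := 100 (absent -> default)
  read fails at id under R3
  => FAILS_AT (id, R3)
the rest of the Account diff is inert for this question:
  removed field zip from record Account -> triggers nothing under the printed rules; the Account answer is the same either way
  added field blob to record Account: required bytes, tag 5, default 0x1A2B (in v2 it sits immediately before id) -> triggers nothing under the printed rules; the Account answer is the same either way
  added field title to record Account: required string, tag 37, default "beta" (in v2 it sits immediately before quantity) -> triggers nothing under the printed rules; the Account answer is the same either way
  field scores in record Account: optional changed to required -> changes Account's schema-level verdicts only — the decode of this value is the same

decoded: FAILS_AT (id, R3)


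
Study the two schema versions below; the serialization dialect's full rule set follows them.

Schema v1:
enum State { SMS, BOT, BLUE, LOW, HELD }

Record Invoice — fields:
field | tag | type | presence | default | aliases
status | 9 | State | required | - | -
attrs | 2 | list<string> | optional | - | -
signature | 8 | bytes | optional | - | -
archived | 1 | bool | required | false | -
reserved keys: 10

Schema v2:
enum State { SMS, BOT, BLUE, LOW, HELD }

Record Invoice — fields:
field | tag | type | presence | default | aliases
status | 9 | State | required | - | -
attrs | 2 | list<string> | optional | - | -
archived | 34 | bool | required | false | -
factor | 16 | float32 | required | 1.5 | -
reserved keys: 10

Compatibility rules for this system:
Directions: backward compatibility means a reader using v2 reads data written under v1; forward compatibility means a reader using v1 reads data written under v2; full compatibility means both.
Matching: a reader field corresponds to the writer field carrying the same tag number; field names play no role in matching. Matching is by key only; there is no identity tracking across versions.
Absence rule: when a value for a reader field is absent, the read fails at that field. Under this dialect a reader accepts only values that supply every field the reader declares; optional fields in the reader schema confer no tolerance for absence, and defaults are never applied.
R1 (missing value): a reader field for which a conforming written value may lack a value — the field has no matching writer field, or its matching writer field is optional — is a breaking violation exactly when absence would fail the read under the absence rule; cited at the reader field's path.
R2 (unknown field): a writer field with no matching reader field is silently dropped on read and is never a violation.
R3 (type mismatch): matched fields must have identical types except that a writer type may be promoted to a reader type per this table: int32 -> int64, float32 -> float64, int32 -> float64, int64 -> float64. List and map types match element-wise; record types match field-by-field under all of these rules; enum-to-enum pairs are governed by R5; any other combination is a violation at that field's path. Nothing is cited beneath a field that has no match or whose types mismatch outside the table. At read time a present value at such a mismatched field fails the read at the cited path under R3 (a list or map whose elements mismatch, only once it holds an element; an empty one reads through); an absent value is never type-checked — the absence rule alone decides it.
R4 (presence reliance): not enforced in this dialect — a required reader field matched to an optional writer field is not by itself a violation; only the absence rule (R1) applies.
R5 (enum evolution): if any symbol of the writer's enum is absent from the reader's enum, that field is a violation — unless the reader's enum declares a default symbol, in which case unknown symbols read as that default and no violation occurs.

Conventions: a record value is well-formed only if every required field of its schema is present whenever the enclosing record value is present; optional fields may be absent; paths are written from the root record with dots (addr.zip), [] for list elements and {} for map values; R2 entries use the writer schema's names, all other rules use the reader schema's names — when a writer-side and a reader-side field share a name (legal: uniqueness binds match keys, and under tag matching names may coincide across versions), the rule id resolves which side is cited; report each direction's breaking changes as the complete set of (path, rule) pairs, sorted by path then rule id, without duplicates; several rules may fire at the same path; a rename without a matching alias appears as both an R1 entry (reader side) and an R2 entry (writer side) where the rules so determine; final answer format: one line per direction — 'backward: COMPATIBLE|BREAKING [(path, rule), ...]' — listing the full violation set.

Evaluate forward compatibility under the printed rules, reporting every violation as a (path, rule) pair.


forward: BREAKING [(archived, R1), (attrs, R1), (signature, R1)]

arrows below run writer -> reader for Invoice
forward analysis of Invoice with v1 as reader and v2 as writer:
  status: paired with writer status (State -> State; writer required)
  attrs: paired with writer attrs (list<string> -> list<string>; writer optional)
  signature: no writer-side match
  archived: no writer-side match
  writer archived: unknown to reader
  writer factor: unknown to reader
  rule R1 violated at archived
  rule R1 violated at attrs
  rule R1 violated at signature
  forward on Invoice therefore BREAKING (3)
ruling out the remaining Invoice differences:
  removed field signature from record Invoice -> its effect on Invoice is confined to the backward direction, not asked
  added field factor to record Invoice: required float32, tag 16, default 1.5 (in v2 it sits last) -> its effect on Invoice is confined to the backward direction, not asked


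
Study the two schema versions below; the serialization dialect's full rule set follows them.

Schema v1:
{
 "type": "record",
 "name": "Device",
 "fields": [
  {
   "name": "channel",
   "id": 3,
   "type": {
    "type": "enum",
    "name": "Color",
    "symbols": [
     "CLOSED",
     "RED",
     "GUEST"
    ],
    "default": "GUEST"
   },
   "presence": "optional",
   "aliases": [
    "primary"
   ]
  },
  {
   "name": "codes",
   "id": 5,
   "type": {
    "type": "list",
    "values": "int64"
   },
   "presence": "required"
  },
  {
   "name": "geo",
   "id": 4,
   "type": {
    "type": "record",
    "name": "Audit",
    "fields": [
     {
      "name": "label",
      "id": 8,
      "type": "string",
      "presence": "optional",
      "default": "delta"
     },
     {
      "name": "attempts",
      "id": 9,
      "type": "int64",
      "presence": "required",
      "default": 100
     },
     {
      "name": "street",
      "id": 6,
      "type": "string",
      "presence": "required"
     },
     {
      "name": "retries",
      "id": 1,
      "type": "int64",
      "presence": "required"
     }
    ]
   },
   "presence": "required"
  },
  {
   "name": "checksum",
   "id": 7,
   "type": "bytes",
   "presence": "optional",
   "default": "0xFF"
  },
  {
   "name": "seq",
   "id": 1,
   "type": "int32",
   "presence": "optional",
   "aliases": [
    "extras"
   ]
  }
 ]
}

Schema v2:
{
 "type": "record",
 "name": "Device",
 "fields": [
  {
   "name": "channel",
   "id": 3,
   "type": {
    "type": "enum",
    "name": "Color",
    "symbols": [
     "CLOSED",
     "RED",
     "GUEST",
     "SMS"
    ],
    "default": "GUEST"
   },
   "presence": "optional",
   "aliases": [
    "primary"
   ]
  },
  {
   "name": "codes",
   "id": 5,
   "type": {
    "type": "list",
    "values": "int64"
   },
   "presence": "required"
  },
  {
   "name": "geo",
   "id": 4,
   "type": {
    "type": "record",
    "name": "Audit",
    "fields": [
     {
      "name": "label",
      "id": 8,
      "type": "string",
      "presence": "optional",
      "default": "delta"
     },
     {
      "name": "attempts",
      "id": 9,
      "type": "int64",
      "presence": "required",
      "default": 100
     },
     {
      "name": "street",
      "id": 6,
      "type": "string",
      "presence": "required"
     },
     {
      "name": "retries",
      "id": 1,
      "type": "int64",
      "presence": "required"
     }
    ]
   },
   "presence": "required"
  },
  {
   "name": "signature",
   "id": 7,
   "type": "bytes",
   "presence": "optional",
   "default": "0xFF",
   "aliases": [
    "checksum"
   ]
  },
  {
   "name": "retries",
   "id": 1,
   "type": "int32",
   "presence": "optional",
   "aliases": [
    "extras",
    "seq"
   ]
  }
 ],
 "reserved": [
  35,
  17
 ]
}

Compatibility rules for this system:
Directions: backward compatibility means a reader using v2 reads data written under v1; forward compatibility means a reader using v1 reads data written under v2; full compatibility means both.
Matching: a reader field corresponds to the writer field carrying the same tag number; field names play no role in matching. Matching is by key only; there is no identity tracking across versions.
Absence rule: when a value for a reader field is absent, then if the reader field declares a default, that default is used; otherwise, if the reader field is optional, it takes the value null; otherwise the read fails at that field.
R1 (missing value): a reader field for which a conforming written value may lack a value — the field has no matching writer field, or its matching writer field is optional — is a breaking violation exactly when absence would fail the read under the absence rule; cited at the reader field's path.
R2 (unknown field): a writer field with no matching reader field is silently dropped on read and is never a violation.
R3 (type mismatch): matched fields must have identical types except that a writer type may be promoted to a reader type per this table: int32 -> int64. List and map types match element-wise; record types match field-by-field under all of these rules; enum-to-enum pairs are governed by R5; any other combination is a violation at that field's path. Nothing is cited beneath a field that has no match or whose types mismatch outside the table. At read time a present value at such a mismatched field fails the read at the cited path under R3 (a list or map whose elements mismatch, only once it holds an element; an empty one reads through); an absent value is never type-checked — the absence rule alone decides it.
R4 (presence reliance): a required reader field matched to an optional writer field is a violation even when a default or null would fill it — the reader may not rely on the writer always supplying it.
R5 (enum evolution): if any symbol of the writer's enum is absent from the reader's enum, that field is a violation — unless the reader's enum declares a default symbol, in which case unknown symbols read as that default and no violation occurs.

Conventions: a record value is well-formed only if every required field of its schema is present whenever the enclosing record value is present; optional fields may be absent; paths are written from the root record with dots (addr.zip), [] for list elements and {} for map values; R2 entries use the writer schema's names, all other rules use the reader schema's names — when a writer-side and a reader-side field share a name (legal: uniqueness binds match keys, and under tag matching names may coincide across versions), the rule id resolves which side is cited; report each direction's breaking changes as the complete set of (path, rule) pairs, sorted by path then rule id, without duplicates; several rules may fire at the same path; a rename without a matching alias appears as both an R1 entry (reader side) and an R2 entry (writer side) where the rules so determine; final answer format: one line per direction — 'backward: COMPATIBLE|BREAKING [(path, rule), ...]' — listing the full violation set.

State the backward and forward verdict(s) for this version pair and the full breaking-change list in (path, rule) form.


backward: COMPATIBLE []; forward: COMPATIBLE []

in Device below, arrows point writer -> reader
backward analysis of Device with v2 as reader and v1 as writer:
  channel: Color -> Color, writer optional; from channel
  codes: list<int64> -> list<int64>, writer required; from codes
  geo: Audit -> Audit, writer required; from geo
  signature: bytes -> bytes, writer optional; from checksum
  retries: int32 -> int32, writer optional; from seq
  geo.label: string -> string, writer optional; from geo.label
  geo.attempts: int64 -> int64, writer required; from geo.attempts
  geo.street: string -> string, writer required; from geo.street
  geo.retries: int64 -> int64, writer required; from geo.retries
  => no violations; backward on Device: COMPATIBLE
forward analysis of Device with v1 as reader and v2 as writer:
  channel: Color -> Color, writer optional; from channel
  codes: list<int64> -> list<int64>, writer required; from codes
  geo: Audit -> Audit, writer required; from geo
  checksum: bytes -> bytes, writer optional; from signature
  seq: int32 -> int32, writer optional; from retries
  geo.label: string -> string, writer optional; from geo.label
  geo.attempts: int64 -> int64, writer required; from geo.attempts
  geo.street: string -> string, writer required; from geo.street
  geo.retries: int64 -> int64, writer required; from geo.retries
  => no violations; forward on Device: COMPATIBLE


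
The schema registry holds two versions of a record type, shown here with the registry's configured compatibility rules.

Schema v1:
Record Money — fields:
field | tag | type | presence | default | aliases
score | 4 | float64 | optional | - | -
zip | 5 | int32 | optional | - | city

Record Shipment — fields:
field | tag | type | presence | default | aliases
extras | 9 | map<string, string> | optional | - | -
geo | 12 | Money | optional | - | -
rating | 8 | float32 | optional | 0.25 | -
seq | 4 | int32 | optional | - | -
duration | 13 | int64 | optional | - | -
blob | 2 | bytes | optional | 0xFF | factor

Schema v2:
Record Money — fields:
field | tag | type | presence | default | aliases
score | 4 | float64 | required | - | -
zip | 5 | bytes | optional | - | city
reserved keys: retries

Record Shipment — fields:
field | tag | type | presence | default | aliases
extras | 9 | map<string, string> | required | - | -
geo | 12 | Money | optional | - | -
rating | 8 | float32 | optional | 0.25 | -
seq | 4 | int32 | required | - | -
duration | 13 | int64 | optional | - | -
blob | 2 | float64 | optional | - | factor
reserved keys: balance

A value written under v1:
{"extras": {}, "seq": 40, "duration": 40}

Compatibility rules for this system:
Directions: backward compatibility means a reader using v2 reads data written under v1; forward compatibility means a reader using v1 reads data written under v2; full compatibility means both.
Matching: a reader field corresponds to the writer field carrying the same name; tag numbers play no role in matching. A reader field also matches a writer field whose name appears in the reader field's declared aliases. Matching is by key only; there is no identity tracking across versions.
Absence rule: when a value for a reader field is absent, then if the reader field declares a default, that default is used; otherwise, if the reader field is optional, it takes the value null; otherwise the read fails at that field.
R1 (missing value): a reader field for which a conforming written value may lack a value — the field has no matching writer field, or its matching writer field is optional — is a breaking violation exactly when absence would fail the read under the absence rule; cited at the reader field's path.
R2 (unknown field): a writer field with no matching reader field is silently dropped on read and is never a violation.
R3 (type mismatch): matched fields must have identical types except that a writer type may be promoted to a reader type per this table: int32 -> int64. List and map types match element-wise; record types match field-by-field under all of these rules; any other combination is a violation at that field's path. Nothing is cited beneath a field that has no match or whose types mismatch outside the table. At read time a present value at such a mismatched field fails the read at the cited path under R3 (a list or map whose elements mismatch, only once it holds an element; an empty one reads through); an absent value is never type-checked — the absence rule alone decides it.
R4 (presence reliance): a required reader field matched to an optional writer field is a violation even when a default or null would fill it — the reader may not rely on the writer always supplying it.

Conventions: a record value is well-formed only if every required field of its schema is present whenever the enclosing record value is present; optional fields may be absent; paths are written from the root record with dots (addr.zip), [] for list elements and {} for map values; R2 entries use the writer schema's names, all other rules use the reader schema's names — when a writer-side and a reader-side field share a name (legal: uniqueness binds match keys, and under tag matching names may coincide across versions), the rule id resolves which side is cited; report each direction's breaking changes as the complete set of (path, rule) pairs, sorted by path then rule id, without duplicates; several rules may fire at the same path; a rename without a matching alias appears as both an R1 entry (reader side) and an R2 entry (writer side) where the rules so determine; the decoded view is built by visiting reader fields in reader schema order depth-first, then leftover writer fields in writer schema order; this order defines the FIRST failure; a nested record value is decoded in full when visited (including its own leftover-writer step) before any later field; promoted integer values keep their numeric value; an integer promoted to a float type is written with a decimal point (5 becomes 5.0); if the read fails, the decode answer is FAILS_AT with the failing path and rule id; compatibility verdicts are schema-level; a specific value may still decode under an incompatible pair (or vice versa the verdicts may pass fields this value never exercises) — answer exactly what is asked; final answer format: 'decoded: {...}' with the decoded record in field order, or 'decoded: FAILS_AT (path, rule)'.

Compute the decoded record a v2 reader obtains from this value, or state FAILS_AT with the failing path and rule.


decoded: {"extras": {}, "geo": null, "rating": 0.25, "seq": 40, "duration": 40, "blob": null}

the writer's type comes first in each Shipment pair
decode (reader v2):
  extras := {}
  geo := null (not supplied -> null)
  rating := 0.25 (no value, default fills)
  seq := 40
  duration := 40
  blob := null (not supplied -> null)
  => decoded: {"extras": {}, "geo": null, "rating": 0.25, "seq": 40, "duration": 40, "blob": null}
the other Shipment changes do not affect what is asked:
  field score in record Money: optional changed to required -> shifts the Shipment verdicts, not this decode
  field extras in record Shipment: optional changed to required -> shifts the Shipment verdicts, not this decode
  field seq in record Shipment: optional changed to required -> shifts the Shipment verdicts, not this decode
  field zip in record Money: type int32 changed to bytes -> shifts the Shipment verdicts, not this decode


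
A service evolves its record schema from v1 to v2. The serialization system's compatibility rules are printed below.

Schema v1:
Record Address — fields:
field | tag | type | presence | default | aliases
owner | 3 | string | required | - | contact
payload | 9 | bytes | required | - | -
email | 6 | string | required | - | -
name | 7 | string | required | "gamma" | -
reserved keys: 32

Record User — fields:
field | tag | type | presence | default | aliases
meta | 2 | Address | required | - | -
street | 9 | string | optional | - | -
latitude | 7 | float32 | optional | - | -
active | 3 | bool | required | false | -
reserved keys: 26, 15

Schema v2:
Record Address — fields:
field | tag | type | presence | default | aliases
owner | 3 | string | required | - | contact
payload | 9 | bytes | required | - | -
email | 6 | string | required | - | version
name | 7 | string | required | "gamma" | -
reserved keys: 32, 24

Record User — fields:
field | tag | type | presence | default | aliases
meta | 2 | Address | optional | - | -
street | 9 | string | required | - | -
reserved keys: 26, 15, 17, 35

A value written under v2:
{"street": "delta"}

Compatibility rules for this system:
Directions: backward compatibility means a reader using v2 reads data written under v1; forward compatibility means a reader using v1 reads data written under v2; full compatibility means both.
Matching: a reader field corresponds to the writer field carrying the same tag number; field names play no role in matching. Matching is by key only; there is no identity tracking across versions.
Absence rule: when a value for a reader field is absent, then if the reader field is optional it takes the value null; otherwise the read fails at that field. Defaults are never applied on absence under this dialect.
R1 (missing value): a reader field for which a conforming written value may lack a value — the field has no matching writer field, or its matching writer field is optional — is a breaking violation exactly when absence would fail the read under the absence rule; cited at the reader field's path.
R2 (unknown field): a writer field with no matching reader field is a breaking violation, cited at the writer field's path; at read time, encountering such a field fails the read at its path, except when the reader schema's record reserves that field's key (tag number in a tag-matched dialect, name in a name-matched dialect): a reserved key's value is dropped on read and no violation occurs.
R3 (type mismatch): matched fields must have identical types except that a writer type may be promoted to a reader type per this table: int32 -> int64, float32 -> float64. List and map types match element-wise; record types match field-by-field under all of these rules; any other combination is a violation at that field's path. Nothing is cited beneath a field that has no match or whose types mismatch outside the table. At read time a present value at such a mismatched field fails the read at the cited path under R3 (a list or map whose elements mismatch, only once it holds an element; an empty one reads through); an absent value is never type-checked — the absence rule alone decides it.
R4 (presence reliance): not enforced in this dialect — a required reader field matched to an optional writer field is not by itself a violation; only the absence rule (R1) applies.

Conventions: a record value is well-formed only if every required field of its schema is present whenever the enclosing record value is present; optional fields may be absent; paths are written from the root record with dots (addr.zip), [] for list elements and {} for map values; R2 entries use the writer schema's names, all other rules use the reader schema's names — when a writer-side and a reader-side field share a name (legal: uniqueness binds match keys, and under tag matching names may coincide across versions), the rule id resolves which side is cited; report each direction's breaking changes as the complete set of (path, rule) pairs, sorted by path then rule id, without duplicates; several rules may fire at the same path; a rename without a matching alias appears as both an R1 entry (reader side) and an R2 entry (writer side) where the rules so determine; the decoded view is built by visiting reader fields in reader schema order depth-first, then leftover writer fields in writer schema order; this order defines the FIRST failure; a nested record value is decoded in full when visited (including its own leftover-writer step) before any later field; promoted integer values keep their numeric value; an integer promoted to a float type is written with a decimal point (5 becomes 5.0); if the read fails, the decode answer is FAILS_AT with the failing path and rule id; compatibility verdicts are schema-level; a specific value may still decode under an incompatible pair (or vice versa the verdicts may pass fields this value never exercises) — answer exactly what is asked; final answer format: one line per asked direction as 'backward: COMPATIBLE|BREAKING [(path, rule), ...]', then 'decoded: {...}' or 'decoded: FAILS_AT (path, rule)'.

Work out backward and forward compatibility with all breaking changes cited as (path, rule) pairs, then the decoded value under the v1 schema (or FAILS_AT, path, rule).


backward: BREAKING [(active, R2), (latitude, R2), (street, R1)]; forward: BREAKING [(active, R1), (meta, R1)]; decoded: FAILS_AT (meta, R1)

arrows below run writer -> reader for User
checking backward for User: reader v2 against writer v1:
  Address -> Address, writer required: meta aligns to meta
  string -> string, writer optional: street aligns to street
  writer latitude: unknown to reader
  writer active: unknown to reader
  string -> string, writer required: meta.owner aligns to meta.owner
  bytes -> bytes, writer required: meta.payload aligns to meta.payload
  string -> string, writer required: meta.email aligns to meta.email
  string -> string, writer required: meta.name aligns to meta.name
  rule R2 violated at active
  rule R2 violated at latitude
  rule R1 violated at street
  => backward verdict for User: BREAKING, 3 violation(s)
checking forward for User: reader v1 against writer v2:
  Address -> Address, writer optional: meta aligns to meta
  string -> string, writer required: street aligns to street
  latitude: no writer match
  active: no writer match
  string -> string, writer required: meta.owner aligns to meta.owner
  bytes -> bytes, writer required: meta.payload aligns to meta.payload
  string -> string, writer required: meta.email aligns to meta.email
  string -> string, writer required: meta.name aligns to meta.name
  rule R1 violated at active
  rule R1 violated at meta
  => forward verdict for User: BREAKING, 2 violation(s)
migrating the User value to v1:
  read fails at meta under R1 (no fill)
  => FAILS_AT (meta, R1)
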